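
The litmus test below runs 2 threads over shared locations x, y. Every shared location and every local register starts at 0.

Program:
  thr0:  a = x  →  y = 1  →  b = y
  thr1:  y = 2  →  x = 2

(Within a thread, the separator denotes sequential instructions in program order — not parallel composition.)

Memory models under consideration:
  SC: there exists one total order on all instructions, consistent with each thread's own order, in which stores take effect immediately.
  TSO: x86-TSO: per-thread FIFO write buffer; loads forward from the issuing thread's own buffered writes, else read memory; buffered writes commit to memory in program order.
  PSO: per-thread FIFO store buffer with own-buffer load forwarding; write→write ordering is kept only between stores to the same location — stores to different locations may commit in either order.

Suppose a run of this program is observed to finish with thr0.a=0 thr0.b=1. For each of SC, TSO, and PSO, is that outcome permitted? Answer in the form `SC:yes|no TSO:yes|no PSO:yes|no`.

outcome vector order: (thr0.a,thr0.b)
[SC] allowed = {(0,1); (0,2); (2,1)}
[TSO] allowed = {(0,1); (0,2); (2,1)}
[PSO] allowed = {(0,1); (0,2); (2,1); (2,2)}
target (0,1) ∈ {SC,TSO,PSO}

SC:yes TSO:yes PSO:yes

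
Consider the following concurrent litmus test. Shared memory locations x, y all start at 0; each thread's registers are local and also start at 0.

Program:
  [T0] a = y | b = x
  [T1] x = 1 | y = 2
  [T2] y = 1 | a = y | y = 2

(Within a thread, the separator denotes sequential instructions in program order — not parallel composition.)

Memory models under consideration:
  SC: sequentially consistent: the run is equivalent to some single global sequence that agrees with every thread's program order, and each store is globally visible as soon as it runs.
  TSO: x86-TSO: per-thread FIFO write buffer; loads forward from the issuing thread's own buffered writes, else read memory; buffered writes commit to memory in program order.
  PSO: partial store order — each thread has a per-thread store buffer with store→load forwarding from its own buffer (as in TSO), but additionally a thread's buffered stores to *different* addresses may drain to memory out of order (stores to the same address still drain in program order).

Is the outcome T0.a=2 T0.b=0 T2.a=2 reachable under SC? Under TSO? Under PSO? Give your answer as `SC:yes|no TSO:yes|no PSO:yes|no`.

SC:no TSO:no PSO:yes

outcome vector order: (T0.a,T0.b,T2.a)
[SC] allowed = {001; 002; 011; 012; 101; 102; 111; 112; 201; 211; 212}
[TSO] allowed = {001; 002; 011; 012; 101; 102; 111; 112; 201; 211; 212}
[PSO] allowed = {001; 002; 011; 012; 101; 102; 111; 112; 201; 202; 211; 212}
target 202 ∈ {PSO}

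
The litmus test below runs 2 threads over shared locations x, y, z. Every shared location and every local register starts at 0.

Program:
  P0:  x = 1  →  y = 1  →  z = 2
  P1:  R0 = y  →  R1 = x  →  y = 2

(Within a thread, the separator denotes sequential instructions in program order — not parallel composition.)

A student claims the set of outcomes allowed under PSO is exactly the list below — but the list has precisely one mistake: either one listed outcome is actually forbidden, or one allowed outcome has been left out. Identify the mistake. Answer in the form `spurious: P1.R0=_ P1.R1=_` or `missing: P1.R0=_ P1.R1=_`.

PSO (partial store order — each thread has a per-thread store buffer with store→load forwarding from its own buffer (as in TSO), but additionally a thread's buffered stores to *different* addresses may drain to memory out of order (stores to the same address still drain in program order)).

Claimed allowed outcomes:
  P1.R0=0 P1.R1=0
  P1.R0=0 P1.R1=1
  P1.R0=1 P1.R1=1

missing: P1.R0=1 P1.R1=0

outcome vector order: (P1.R0,P1.R1)
PSO: 4 outcomes — {<0 0>; <0 1>; <1 0>; <1 1>}
PSO∖claimed = {<1 0>}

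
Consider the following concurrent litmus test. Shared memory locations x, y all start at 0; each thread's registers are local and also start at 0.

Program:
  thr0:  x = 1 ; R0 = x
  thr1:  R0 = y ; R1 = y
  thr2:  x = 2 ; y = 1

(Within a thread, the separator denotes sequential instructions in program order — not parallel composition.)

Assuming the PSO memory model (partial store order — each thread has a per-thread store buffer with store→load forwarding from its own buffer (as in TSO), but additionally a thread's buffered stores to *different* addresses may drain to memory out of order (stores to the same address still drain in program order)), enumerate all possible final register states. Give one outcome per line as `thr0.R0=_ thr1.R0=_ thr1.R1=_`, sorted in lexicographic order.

outcome vector order: (thr0.R0,thr1.R0,thr1.R1)
|PSO outcomes| = 6

thr0.R0=1 thr1.R0=0 thr1.R1=0
thr0.R0=1 thr1.R0=0 thr1.R1=1
thr0.R0=1 thr1.R0=1 thr1.R1=1
thr0.R0=2 thr1.R0=0 thr1.R1=0
thr0.R0=2 thr1.R0=0 thr1.R1=1
thr0.R0=2 thr1.R0=1 thr1.R1=1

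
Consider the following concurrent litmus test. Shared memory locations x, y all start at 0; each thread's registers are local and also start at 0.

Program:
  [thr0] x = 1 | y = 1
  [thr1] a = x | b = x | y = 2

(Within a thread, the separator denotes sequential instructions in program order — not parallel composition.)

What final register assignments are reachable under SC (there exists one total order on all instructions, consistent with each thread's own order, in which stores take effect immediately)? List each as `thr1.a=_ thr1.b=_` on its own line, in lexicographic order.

outcome vector order: (thr1.a,thr1.b)
|SC outcomes| = 3

thr1.a=0 thr1.b=0
thr1.a=0 thr1.b=1
thr1.a=1 thr1.b=1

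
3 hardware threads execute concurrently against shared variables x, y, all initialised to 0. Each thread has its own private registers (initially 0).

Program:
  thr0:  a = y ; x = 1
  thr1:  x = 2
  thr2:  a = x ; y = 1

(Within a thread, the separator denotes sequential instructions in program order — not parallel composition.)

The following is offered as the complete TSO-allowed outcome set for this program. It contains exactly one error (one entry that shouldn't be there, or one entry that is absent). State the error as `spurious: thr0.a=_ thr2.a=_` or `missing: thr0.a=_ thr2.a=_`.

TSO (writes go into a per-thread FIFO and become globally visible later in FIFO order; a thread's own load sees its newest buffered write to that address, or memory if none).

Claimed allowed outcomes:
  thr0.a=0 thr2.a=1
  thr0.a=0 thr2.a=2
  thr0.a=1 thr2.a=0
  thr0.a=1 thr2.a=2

outcome vector order: (thr0.a,thr2.a)
under TSO → (0,0) (0,1) (0,2) (1,0) (1,2)
TSO∖claimed = {(0,0)}

missing: thr0.a=0 thr2.a=0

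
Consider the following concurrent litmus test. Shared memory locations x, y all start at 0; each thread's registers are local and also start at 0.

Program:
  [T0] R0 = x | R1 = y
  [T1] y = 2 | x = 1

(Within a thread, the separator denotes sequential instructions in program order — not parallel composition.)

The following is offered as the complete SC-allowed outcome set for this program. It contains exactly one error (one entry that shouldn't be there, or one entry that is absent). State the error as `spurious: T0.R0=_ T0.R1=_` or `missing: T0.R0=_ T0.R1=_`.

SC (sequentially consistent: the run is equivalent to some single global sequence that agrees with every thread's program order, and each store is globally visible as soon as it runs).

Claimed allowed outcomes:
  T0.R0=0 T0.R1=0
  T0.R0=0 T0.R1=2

missing: T0.R0=1 T0.R1=2

outcome vector order: (T0.R0,T0.R1)
SC (3): (0,0) (0,2) (1,2)
SC∖claimed = {(1,2)}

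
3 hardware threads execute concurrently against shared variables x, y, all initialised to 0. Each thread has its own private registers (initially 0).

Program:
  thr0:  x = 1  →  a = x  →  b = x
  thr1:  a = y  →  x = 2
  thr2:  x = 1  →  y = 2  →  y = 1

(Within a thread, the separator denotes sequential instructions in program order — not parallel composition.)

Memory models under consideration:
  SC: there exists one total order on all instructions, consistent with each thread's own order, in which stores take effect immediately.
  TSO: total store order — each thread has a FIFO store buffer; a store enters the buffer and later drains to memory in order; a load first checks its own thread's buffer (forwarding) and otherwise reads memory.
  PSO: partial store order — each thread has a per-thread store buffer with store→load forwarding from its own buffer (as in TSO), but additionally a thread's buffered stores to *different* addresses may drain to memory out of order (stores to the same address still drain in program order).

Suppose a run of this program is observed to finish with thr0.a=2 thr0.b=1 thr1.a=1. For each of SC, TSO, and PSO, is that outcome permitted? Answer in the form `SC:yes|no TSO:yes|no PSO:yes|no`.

outcome vector order: (thr0.a,thr0.b,thr1.a)
[SC] allowed = {(1,1,0); (1,1,1); (1,1,2); (1,2,0); (1,2,1); (1,2,2); (2,1,0); (2,2,0); (2,2,1); (2,2,2)}
[TSO] allowed = {(1,1,0); (1,1,1); (1,1,2); (1,2,0); (1,2,1); (1,2,2); (2,1,0); (2,2,0); (2,2,1); (2,2,2)}
[PSO] allowed = {(1,1,0); (1,1,1); (1,1,2); (1,2,0); (1,2,1); (1,2,2); (2,1,0); (2,1,1); (2,1,2); (2,2,0); (2,2,1); (2,2,2)}
target (2,1,1) ∈ {PSO}

SC:no TSO:no PSO:yes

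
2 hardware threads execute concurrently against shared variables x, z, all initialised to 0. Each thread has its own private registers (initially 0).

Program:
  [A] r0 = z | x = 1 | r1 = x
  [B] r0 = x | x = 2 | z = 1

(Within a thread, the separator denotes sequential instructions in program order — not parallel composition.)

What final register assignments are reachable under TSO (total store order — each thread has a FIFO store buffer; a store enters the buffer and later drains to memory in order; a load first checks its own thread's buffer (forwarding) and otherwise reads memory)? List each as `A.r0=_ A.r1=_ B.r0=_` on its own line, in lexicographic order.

A.r0=0 A.r1=1 B.r0=0
A.r0=0 A.r1=1 B.r0=1
A.r0=0 A.r1=2 B.r0=0
A.r0=0 A.r1=2 B.r0=1
A.r0=1 A.r1=1 B.r0=0

outcome vector order: (A.r0,A.r1,B.r0)
|TSO outcomes| = 5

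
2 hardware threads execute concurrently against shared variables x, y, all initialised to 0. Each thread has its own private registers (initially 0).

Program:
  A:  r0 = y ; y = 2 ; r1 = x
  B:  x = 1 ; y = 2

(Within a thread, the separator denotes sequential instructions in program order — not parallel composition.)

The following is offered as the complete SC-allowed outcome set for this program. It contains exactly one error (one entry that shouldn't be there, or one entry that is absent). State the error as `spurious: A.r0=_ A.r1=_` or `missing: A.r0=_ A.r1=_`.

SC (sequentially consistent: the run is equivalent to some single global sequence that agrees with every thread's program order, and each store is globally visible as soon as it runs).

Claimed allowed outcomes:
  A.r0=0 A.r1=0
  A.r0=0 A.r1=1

missing: A.r0=2 A.r1=1

outcome vector order: (A.r0,A.r1)
SC: 3 outcomes — {0/0; 0/1; 2/1}
SC∖claimed = {2/1}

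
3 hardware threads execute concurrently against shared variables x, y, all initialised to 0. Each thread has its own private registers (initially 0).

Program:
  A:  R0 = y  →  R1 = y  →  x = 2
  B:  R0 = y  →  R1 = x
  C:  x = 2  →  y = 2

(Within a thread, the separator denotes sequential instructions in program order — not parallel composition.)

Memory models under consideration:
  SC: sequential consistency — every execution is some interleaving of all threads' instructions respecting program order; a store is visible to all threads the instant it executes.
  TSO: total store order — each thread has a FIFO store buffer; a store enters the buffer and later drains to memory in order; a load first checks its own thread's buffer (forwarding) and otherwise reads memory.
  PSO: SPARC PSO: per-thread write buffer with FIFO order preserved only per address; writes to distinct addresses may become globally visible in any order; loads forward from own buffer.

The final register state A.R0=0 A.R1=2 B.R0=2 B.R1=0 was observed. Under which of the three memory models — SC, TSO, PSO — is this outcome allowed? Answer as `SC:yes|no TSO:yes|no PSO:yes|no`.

SC:no TSO:no PSO:yes

outcome vector order: (A.R0,A.R1,B.R0,B.R1)
SC: 9 outcomes — {0/0/0/0 0/0/0/2 0/0/2/2 0/2/0/0 0/2/0/2 0/2/2/2 2/2/0/0 2/2/0/2 2/2/2/2}
TSO: 9 outcomes — {0/0/0/0 0/0/0/2 0/0/2/2 0/2/0/0 0/2/0/2 0/2/2/2 2/2/0/0 2/2/0/2 2/2/2/2}
PSO: 12 outcomes — {0/0/0/0 0/0/0/2 0/0/2/0 0/0/2/2 0/2/0/0 0/2/0/2 0/2/2/0 0/2/2/2 2/2/0/0 2/2/0/2 2/2/2/0 2/2/2/2}
target 0/2/2/0 ∈ {PSO}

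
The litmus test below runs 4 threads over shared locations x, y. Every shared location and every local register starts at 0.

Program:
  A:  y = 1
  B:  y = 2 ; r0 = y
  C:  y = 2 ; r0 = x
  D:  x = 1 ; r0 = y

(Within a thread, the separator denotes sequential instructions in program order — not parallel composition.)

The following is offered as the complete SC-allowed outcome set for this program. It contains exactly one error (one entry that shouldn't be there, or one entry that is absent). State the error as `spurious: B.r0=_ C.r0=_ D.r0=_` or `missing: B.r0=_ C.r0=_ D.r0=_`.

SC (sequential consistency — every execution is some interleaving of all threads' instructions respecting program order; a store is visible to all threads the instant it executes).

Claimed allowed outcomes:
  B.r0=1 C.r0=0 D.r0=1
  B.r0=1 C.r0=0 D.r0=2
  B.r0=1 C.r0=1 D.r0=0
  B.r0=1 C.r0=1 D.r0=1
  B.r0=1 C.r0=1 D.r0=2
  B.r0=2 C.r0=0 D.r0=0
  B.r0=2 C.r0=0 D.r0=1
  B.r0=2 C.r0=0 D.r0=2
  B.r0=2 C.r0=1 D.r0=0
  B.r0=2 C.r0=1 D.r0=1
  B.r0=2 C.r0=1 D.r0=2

outcome vector order: (B.r0,C.r0,D.r0)
SC (10): 101 102 110 111 112 201 202 210 211 212
claimed∖SC = {200}

spurious: B.r0=2 C.r0=0 D.r0=0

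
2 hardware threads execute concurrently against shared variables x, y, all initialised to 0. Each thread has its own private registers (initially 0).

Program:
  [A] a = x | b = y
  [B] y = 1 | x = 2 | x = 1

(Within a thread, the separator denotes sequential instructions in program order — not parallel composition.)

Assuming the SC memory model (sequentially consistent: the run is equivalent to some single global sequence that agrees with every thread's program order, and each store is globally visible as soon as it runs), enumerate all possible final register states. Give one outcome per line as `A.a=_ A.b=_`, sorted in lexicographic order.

A.a=0 A.b=0
A.a=0 A.b=1
A.a=1 A.b=1
A.a=2 A.b=1

outcome vector order: (A.a,A.b)
|SC outcomes| = 4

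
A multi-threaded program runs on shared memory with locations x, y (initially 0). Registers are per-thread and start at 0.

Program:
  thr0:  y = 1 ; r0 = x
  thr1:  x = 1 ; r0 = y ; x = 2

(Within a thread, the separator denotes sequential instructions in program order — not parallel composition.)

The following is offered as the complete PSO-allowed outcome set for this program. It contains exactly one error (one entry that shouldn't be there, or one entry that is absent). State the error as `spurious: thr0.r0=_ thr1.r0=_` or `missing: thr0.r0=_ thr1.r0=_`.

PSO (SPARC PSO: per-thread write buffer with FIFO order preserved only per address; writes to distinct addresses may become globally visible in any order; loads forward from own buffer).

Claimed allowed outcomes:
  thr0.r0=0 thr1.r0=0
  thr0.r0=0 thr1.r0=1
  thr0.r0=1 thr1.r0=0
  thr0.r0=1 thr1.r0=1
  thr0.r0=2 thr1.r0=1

missing: thr0.r0=2 thr1.r0=0

outcome vector order: (thr0.r0,thr1.r0)
PSO (6): <0 0> <0 1> <1 0> <1 1> <2 0> <2 1>
PSO∖claimed = {<2 0>}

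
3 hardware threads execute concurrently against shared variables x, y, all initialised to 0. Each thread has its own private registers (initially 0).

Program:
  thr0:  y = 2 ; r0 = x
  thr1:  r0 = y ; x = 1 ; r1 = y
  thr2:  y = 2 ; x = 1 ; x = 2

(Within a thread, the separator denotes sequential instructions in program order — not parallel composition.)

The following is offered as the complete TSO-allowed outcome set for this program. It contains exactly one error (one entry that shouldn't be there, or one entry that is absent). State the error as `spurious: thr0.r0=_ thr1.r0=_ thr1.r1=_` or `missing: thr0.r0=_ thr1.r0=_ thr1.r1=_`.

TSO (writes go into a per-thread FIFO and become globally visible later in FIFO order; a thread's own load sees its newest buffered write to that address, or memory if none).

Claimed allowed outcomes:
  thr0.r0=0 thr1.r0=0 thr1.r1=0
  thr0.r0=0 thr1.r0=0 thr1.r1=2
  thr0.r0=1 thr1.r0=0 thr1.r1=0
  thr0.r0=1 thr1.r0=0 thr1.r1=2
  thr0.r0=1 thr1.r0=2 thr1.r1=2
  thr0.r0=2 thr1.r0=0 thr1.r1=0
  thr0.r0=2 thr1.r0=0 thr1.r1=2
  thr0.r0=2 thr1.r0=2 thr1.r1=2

missing: thr0.r0=0 thr1.r0=2 thr1.r1=2

outcome vector order: (thr0.r0,thr1.r0,thr1.r1)
under TSO → 0/0/0 0/0/2 0/2/2 1/0/0 1/0/2 1/2/2 2/0/0 2/0/2 2/2/2
TSO∖claimed = {0/2/2}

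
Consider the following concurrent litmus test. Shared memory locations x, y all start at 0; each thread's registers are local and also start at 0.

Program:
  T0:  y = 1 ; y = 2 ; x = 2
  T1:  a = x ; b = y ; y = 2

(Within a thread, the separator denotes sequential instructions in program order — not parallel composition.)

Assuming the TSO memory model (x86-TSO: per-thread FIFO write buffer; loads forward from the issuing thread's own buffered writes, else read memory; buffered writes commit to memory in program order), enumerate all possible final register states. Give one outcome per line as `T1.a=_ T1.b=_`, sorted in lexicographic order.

T1.a=0 T1.b=0
T1.a=0 T1.b=1
T1.a=0 T1.b=2
T1.a=2 T1.b=2

outcome vector order: (T1.a,T1.b)
|TSO outcomes| = 4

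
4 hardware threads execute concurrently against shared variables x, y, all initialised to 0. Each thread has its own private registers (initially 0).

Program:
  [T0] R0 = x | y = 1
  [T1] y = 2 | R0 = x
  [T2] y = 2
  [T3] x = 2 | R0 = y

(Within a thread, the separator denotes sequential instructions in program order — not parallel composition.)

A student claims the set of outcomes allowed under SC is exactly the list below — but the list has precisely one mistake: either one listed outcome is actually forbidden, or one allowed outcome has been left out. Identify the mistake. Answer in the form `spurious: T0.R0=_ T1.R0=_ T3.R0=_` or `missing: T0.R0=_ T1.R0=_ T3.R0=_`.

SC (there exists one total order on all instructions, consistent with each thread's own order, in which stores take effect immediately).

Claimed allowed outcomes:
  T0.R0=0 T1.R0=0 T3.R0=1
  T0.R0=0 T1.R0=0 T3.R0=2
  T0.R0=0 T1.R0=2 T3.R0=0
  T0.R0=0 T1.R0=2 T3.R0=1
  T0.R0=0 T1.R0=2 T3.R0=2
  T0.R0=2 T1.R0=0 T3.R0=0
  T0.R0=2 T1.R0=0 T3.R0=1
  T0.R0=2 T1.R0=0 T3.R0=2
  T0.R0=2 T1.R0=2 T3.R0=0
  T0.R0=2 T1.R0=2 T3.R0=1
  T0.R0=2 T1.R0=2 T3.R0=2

outcome vector order: (T0.R0,T1.R0,T3.R0)
under SC → 001; 002; 020; 021; 022; 201; 202; 220; 221; 222
claimed∖SC = {200}

spurious: T0.R0=2 T1.R0=0 T3.R0=0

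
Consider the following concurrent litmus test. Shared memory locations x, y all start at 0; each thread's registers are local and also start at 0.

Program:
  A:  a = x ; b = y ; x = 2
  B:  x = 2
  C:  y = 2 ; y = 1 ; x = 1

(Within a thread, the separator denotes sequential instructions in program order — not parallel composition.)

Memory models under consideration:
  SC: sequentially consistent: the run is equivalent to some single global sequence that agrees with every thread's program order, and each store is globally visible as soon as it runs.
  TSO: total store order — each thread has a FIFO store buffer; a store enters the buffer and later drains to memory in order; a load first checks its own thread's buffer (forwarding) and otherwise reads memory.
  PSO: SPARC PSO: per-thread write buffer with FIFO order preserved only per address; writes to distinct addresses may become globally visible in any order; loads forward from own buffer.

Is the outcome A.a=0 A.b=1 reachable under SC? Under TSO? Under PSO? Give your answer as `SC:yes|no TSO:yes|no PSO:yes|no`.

outcome vector order: (A.a,A.b)
[SC] allowed = {(0,0) (0,1) (0,2) (1,1) (2,0) (2,1) (2,2)}
[TSO] allowed = {(0,0) (0,1) (0,2) (1,1) (2,0) (2,1) (2,2)}
[PSO] allowed = {(0,0) (0,1) (0,2) (1,0) (1,1) (1,2) (2,0) (2,1) (2,2)}
target (0,1) ∈ {SC,TSO,PSO}

SC:yes TSO:yes PSO:yes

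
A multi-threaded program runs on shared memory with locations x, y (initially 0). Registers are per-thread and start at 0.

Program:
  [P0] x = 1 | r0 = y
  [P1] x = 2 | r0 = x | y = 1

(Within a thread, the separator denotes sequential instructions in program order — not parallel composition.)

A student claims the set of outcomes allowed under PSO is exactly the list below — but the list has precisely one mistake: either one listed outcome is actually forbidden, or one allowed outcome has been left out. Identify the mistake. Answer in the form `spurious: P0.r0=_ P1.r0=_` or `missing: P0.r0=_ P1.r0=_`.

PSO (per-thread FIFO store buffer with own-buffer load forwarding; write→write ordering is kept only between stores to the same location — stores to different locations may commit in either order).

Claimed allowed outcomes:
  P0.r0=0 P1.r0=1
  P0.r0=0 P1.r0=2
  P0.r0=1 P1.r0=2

outcome vector order: (P0.r0,P1.r0)
under PSO → (0,1); (0,2); (1,1); (1,2)
PSO∖claimed = {(1,1)}

missing: P0.r0=1 P1.r0=1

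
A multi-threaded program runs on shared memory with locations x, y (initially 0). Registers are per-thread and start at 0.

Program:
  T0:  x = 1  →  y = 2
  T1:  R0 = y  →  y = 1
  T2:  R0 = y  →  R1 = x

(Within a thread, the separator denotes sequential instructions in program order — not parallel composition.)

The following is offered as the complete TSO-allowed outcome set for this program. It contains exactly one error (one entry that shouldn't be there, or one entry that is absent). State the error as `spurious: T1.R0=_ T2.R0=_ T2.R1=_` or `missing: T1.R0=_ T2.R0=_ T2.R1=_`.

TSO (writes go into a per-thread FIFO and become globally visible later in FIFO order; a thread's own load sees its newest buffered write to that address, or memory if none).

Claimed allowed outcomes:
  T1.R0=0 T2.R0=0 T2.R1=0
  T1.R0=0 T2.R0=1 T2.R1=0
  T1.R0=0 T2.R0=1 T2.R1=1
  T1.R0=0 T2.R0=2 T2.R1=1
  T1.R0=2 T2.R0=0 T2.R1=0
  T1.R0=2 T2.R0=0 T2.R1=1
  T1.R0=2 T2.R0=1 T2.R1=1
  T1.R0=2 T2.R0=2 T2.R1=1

missing: T1.R0=0 T2.R0=0 T2.R1=1

outcome vector order: (T1.R0,T2.R0,T2.R1)
TSO (9): 0/0/0 0/0/1 0/1/0 0/1/1 0/2/1 2/0/0 2/0/1 2/1/1 2/2/1
TSO∖claimed = {0/0/1}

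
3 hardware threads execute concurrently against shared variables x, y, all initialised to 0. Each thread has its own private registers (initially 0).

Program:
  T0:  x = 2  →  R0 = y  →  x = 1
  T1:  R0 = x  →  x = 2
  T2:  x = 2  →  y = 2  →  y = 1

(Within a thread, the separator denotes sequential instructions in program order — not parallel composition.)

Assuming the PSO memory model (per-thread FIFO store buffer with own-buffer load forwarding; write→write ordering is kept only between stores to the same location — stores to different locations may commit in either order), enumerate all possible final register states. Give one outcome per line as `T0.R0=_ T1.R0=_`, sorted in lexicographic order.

outcome vector order: (T0.R0,T1.R0)
|PSO outcomes| = 9

T0.R0=0 T1.R0=0
T0.R0=0 T1.R0=1
T0.R0=0 T1.R0=2
T0.R0=1 T1.R0=0
T0.R0=1 T1.R0=1
T0.R0=1 T1.R0=2
T0.R0=2 T1.R0=0
T0.R0=2 T1.R0=1
T0.R0=2 T1.R0=2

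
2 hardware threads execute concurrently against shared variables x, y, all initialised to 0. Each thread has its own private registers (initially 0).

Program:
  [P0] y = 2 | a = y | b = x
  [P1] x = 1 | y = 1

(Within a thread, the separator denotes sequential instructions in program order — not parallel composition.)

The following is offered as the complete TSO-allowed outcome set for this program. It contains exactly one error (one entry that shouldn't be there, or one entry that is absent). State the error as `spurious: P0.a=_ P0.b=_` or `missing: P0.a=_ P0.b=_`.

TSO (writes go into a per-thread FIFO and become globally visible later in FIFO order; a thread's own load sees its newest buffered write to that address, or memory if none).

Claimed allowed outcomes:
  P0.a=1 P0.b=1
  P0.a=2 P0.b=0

missing: P0.a=2 P0.b=1

outcome vector order: (P0.a,P0.b)
[TSO] allowed = {<1 1>; <2 0>; <2 1>}
TSO∖claimed = {<2 1>}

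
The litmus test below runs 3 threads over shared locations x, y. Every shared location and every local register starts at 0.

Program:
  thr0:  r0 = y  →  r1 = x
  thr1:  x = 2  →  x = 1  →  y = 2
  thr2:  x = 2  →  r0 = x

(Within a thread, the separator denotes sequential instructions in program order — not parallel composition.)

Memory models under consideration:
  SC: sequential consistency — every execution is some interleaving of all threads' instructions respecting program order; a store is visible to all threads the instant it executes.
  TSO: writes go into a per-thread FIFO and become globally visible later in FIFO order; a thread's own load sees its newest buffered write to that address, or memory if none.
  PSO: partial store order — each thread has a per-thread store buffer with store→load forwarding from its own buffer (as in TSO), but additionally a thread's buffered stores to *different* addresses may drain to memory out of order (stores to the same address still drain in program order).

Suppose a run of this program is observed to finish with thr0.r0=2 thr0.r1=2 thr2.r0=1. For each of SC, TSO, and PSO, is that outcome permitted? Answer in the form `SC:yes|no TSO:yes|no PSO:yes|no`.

SC:no TSO:no PSO:yes

outcome vector order: (thr0.r0,thr0.r1,thr2.r0)
SC (9): 001; 002; 011; 012; 021; 022; 211; 212; 222
TSO (9): 001; 002; 011; 012; 021; 022; 211; 212; 222
PSO (12): 001; 002; 011; 012; 021; 022; 201; 202; 211; 212; 221; 222
target 221 ∈ {PSO}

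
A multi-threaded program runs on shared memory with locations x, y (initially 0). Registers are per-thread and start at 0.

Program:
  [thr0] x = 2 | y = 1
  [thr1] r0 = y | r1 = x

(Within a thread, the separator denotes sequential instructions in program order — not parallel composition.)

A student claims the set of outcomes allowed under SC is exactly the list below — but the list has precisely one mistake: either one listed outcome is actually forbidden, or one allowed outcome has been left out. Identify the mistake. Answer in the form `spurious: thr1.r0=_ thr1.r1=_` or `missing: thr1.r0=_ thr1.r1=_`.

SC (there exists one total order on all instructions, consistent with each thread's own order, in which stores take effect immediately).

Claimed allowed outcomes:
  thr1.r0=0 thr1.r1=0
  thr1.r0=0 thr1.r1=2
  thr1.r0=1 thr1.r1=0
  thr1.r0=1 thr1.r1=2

outcome vector order: (thr1.r0,thr1.r1)
[SC] allowed = {0/0 0/2 1/2}
claimed∖SC = {1/0}

spurious: thr1.r0=1 thr1.r1=0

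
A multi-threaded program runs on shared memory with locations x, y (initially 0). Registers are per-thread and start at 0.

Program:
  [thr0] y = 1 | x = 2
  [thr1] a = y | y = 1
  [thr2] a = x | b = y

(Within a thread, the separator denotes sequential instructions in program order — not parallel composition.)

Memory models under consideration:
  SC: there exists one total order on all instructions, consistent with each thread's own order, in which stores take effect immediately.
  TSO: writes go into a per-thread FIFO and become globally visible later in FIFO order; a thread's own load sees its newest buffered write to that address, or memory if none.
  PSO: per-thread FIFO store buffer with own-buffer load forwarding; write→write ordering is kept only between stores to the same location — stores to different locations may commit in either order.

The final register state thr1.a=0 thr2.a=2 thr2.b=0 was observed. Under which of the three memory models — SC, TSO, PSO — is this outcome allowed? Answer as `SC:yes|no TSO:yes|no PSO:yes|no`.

SC:no TSO:no PSO:yes

outcome vector order: (thr1.a,thr2.a,thr2.b)
under SC → <0 0 0> <0 0 1> <0 2 1> <1 0 0> <1 0 1> <1 2 1>
under TSO → <0 0 0> <0 0 1> <0 2 1> <1 0 0> <1 0 1> <1 2 1>
under PSO → <0 0 0> <0 0 1> <0 2 0> <0 2 1> <1 0 0> <1 0 1> <1 2 0> <1 2 1>
target <0 2 0> ∈ {PSO}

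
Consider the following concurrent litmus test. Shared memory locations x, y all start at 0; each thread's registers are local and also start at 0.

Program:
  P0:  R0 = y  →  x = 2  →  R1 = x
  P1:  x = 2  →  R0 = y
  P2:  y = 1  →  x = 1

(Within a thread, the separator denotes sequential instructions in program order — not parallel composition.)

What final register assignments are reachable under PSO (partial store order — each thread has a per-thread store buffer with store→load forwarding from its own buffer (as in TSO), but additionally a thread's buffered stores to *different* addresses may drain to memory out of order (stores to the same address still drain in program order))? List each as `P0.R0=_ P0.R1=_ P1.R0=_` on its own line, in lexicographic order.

outcome vector order: (P0.R0,P0.R1,P1.R0)
|PSO outcomes| = 8

P0.R0=0 P0.R1=1 P1.R0=0
P0.R0=0 P0.R1=1 P1.R0=1
P0.R0=0 P0.R1=2 P1.R0=0
P0.R0=0 P0.R1=2 P1.R0=1
P0.R0=1 P0.R1=1 P1.R0=0
P0.R0=1 P0.R1=1 P1.R0=1
P0.R0=1 P0.R1=2 P1.R0=0
P0.R0=1 P0.R1=2 P1.R0=1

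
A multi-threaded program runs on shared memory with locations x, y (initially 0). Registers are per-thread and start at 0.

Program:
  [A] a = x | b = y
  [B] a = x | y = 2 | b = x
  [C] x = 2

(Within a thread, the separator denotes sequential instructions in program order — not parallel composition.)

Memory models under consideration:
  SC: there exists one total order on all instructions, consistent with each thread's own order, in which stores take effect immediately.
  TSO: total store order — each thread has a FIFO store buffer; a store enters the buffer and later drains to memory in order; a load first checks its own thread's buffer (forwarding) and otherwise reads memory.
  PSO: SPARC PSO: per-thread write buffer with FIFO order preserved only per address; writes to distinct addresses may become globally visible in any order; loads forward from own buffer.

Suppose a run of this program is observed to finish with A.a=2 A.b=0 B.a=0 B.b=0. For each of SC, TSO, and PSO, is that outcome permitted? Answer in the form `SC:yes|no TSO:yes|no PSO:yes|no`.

SC:no TSO:yes PSO:yes

outcome vector order: (A.a,A.b,B.a,B.b)
under SC → (0,0,0,0), (0,0,0,2), (0,0,2,2), (0,2,0,0), (0,2,0,2), (0,2,2,2), (2,0,0,2), (2,0,2,2), (2,2,0,0), (2,2,0,2), (2,2,2,2)
under TSO → (0,0,0,0), (0,0,0,2), (0,0,2,2), (0,2,0,0), (0,2,0,2), (0,2,2,2), (2,0,0,0), (2,0,0,2), (2,0,2,2), (2,2,0,0), (2,2,0,2), (2,2,2,2)
under PSO → (0,0,0,0), (0,0,0,2), (0,0,2,2), (0,2,0,0), (0,2,0,2), (0,2,2,2), (2,0,0,0), (2,0,0,2), (2,0,2,2), (2,2,0,0), (2,2,0,2), (2,2,2,2)
target (2,0,0,0) ∈ {TSO,PSO}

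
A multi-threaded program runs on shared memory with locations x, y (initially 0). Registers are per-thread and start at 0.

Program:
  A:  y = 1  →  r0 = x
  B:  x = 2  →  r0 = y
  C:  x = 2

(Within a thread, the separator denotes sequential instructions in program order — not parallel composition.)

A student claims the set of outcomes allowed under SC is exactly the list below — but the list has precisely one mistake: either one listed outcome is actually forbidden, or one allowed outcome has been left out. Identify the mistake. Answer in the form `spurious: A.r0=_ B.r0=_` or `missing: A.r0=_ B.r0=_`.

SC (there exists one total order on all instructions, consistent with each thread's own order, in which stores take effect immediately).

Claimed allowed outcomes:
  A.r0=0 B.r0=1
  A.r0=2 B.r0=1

outcome vector order: (A.r0,B.r0)
SC: 3 outcomes — {0/1 2/0 2/1}
SC∖claimed = {2/0}

missing: A.r0=2 B.r0=0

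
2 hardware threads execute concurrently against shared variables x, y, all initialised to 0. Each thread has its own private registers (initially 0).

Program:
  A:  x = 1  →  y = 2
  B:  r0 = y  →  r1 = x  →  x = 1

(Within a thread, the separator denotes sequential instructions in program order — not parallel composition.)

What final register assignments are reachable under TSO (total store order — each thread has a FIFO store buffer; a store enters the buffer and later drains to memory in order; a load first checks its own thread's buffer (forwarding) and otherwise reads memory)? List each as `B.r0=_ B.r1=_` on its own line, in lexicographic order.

B.r0=0 B.r1=0
B.r0=0 B.r1=1
B.r0=2 B.r1=1

outcome vector order: (B.r0,B.r1)
|TSO outcomes| = 3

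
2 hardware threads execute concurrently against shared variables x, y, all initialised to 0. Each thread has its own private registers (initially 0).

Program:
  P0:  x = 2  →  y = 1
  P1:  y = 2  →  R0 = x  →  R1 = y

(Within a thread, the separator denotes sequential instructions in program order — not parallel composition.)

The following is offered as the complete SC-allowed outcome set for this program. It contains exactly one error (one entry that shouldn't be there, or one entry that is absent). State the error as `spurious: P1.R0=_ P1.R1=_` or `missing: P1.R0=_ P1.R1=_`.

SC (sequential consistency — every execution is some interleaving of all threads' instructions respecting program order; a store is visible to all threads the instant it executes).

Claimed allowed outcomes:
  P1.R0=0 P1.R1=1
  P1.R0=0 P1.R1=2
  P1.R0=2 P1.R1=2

missing: P1.R0=2 P1.R1=1

outcome vector order: (P1.R0,P1.R1)
SC: 4 outcomes — {0/1, 0/2, 2/1, 2/2}
SC∖claimed = {2/1}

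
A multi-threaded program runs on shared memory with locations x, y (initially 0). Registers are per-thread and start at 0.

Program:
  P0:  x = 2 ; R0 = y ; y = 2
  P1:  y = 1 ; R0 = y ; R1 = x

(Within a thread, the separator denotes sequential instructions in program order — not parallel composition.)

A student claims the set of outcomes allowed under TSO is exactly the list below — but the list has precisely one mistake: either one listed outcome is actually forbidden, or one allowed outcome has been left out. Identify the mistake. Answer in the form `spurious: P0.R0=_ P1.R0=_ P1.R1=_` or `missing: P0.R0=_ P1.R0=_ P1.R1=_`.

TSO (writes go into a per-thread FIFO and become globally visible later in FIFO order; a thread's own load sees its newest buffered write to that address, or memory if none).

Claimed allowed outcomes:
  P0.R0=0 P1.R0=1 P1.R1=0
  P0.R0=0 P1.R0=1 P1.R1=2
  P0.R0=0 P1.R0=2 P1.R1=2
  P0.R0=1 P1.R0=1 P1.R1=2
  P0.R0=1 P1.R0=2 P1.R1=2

outcome vector order: (P0.R0,P1.R0,P1.R1)
under TSO → (0,1,0); (0,1,2); (0,2,2); (1,1,0); (1,1,2); (1,2,2)
TSO∖claimed = {(1,1,0)}

missing: P0.R0=1 P1.R0=1 P1.R1=0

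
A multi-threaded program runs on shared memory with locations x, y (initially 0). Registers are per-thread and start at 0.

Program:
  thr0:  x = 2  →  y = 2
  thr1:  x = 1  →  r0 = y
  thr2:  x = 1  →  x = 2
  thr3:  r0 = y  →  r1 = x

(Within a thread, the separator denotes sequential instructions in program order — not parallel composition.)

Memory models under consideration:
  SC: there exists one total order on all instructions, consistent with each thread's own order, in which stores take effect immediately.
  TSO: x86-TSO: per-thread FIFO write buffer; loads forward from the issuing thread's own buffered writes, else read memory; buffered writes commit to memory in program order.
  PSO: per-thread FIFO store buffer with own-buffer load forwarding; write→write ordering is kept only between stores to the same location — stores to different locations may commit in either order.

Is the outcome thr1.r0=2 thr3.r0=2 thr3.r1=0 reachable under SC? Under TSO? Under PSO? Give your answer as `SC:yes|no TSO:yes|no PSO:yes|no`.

SC:no TSO:no PSO:yes

outcome vector order: (thr1.r0,thr3.r0,thr3.r1)
under SC → (0,0,0), (0,0,1), (0,0,2), (0,2,1), (0,2,2), (2,0,0), (2,0,1), (2,0,2), (2,2,1), (2,2,2)
under TSO → (0,0,0), (0,0,1), (0,0,2), (0,2,1), (0,2,2), (2,0,0), (2,0,1), (2,0,2), (2,2,1), (2,2,2)
under PSO → (0,0,0), (0,0,1), (0,0,2), (0,2,0), (0,2,1), (0,2,2), (2,0,0), (2,0,1), (2,0,2), (2,2,0), (2,2,1), (2,2,2)
target (2,2,0) ∈ {PSO}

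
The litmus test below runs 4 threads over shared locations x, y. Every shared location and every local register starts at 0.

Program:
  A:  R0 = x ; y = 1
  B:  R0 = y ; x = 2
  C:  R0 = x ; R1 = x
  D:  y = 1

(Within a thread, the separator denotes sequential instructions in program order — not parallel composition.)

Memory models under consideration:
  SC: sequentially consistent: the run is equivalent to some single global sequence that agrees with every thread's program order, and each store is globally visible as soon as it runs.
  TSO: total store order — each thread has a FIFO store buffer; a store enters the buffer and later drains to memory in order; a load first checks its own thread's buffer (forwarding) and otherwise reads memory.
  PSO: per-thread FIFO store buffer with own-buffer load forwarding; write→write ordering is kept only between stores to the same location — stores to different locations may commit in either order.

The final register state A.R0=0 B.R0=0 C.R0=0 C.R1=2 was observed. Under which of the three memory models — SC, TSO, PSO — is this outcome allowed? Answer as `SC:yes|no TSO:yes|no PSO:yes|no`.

outcome vector order: (A.R0,B.R0,C.R0,C.R1)
under SC → <0 0 0 0> <0 0 0 2> <0 0 2 2> <0 1 0 0> <0 1 0 2> <0 1 2 2> <2 0 0 0> <2 0 0 2> <2 0 2 2> <2 1 0 0> <2 1 0 2> <2 1 2 2>
under TSO → <0 0 0 0> <0 0 0 2> <0 0 2 2> <0 1 0 0> <0 1 0 2> <0 1 2 2> <2 0 0 0> <2 0 0 2> <2 0 2 2> <2 1 0 0> <2 1 0 2> <2 1 2 2>
under PSO → <0 0 0 0> <0 0 0 2> <0 0 2 2> <0 1 0 0> <0 1 0 2> <0 1 2 2> <2 0 0 0> <2 0 0 2> <2 0 2 2> <2 1 0 0> <2 1 0 2> <2 1 2 2>
target <0 0 0 2> ∈ {SC,TSO,PSO}

SC:yes TSO:yes PSO:yes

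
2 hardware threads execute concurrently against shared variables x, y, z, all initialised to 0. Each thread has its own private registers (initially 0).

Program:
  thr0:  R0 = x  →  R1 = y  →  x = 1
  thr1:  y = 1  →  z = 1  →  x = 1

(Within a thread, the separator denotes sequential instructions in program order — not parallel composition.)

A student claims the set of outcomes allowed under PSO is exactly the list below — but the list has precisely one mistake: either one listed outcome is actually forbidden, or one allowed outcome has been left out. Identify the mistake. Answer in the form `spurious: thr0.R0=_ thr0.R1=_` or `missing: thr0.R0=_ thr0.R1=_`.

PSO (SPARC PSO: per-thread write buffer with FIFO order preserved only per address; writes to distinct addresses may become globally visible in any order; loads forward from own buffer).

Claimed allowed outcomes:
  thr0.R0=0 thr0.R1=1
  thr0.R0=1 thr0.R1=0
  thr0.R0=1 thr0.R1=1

missing: thr0.R0=0 thr0.R1=0

outcome vector order: (thr0.R0,thr0.R1)
[PSO] allowed = {0/0, 0/1, 1/0, 1/1}
PSO∖claimed = {0/0}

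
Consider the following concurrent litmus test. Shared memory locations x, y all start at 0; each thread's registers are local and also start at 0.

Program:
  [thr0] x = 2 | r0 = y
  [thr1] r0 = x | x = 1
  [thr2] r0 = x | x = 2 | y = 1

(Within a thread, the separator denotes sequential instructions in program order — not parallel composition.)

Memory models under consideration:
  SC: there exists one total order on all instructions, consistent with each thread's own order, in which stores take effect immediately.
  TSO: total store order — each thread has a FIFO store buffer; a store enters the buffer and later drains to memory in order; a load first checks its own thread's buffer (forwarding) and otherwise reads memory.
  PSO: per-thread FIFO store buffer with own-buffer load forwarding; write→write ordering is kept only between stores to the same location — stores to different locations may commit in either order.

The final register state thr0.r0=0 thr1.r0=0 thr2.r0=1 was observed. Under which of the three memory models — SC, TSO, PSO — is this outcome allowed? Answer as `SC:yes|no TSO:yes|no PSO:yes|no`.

outcome vector order: (thr0.r0,thr1.r0,thr2.r0)
under SC → (0,0,0) (0,0,1) (0,0,2) (0,2,0) (0,2,1) (0,2,2) (1,0,0) (1,0,1) (1,0,2) (1,2,0) (1,2,1) (1,2,2)
under TSO → (0,0,0) (0,0,1) (0,0,2) (0,2,0) (0,2,1) (0,2,2) (1,0,0) (1,0,1) (1,0,2) (1,2,0) (1,2,1) (1,2,2)
under PSO → (0,0,0) (0,0,1) (0,0,2) (0,2,0) (0,2,1) (0,2,2) (1,0,0) (1,0,1) (1,0,2) (1,2,0) (1,2,1) (1,2,2)
target (0,0,1) ∈ {SC,TSO,PSO}

SC:yes TSO:yes PSO:yes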